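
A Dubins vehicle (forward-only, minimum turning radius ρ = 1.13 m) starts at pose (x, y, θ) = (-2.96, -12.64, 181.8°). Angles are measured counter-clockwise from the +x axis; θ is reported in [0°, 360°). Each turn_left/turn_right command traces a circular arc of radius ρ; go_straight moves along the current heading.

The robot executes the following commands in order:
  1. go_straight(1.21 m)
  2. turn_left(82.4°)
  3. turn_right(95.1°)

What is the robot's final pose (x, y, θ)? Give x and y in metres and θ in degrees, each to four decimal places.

set_pose: (x, y, θ) = (-2.9600, -12.6400, 181.8000°), ρ = 1.13
go_straight(1.21): x += 1.21·cos θ, y += 1.21·sin θ → (-4.1694, -12.6780, 181.8000°)
turn_left(82.4°): centre at ρ to the left, rotate +82.4° → (-5.2581, -13.6933, 264.2000°)
turn_right(95.1°): centre at ρ to the right, rotate −95.1° → (-6.5960, -14.6887, 169.1000°)

(-6.5960, -14.6887, 169.1000°)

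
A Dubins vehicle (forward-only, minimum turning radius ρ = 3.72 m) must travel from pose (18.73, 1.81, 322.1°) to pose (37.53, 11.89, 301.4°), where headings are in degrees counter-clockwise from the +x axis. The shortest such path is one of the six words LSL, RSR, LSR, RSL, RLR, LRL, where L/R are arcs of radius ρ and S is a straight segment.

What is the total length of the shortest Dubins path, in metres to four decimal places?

25.3339 m

Let ψ = atan2(Δy, Δx) = atan2(10.08, 18.80) = 28.1989° be the start→goal bearing.
Normalize: d = |goal − start| / ρ = 21.331817/3.72 = 5.734359, α = (θ_start − ψ) mod 360° = 293.9011° = 5.129542 rad, β = (θ_goal − ψ) mod 360° = 273.2011° = 4.768259 rad.
Common terms: sin α = -0.914246, cos α = 0.405159, sin β = -0.998440, cos β = 0.055841, cos(α−β) = 0.935444, d² = 32.882877. Work in radians in the unit-radius frame; every candidate has L = ρ·(t + p + q).
LSL: p² = 2 + d² − 2cos(α−β) + 2d(sin α − sin β) = 33.977581; p = √p² = 5.829029; φ = atan2(cos β − cos α, d + sin α − sin β) = -0.059963 rad; t = (φ − α) mod 2π = 1.093680 rad, q = (β − φ) mod 2π = 4.828222 rad → L = 3.72·(1.093680 + 5.829029 + 4.828222) = 3.72·11.750931 = 43.713465 m
RSR: p² = 2 + d² − 2cos(α−β) + 2d(sin β − sin α) = 32.046396; p = √p² = 5.660954; φ = atan2(cos α − cos β, d − sin α + sin β) = 0.061746 rad; t = (α − φ) mod 2π = 5.067796 rad, q = (φ − β) mod 2π = 1.576672 rad → L = 3.72·(5.067796 + 5.660954 + 1.576672) = 3.72·12.305422 = 45.776170 m
LSR: p² = d² − 2 + 2cos(α−β) + 2d(sin α + sin β) = 10.817710; p = √p² = 3.289029; φ = atan2(−cos α − cos β, d + sin α + sin β) − atan2(−2, p) = 0.426293 rad; t = (φ − α) mod 2π = 1.579936 rad, q = (φ − β) mod 2π = 1.941220 rad → L = 3.72·(1.579936 + 3.289029 + 1.941220) = 3.72·6.810185 = 25.333888 m
RSL: p² = d² − 2 + 2cos(α−β) − 2d(sin α + sin β) = 54.689819; p = √p² = 7.395257; φ = atan2(cos α + cos β, d − sin α − sin β) − atan2(2, p) = -0.203913 rad; t = (α − φ) mod 2π = 5.333456 rad, q = (β − φ) mod 2π = 4.972172 rad → L = 3.72·(5.333456 + 7.395257 + 4.972172) = 3.72·17.700884 = 65.847290 m
RLR: c = (6 − d² + 2cos(α−β) + 2d(sin α − sin β))/8 = -3.005799, |c| > 1 → infeasible
LRL: c = (6 − d² + 2cos(α−β) − 2d(sin α − sin β))/8 = -3.247198, |c| > 1 → infeasible
Shortest: LSR with L = 25.333888 m ≈ 25.3339 m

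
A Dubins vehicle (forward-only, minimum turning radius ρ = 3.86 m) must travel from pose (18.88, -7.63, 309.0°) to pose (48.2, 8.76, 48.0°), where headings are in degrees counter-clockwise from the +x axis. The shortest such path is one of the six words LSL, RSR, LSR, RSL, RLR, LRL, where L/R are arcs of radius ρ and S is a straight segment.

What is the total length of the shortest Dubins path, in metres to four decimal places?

35.3693 m

Let ψ = atan2(Δy, Δx) = atan2(16.39, 29.32) = 29.2054° be the start→goal bearing.
Normalize: d = |goal − start| / ρ = 33.590095/3.86 = 8.702097, α = (θ_start − ψ) mod 360° = 279.7946° = 4.883338 rad, β = (θ_goal − ψ) mod 360° = 18.7946° = 0.328028 rad.
Common terms: sin α = -0.985424, cos α = 0.170117, sin β = 0.322177, cos β = 0.946679, cos(α−β) = -0.156434, d² = 75.726496. Work in radians in the unit-radius frame; every candidate has L = ρ·(t + p + q).
LSL: p² = 2 + d² − 2cos(α−β) + 2d(sin α − sin β) = 55.281626; p = √p² = 7.435161; φ = atan2(cos β − cos α, d + sin α − sin β) = 0.104635 rad; t = (φ − α) mod 2π = 1.504483 rad, q = (β − φ) mod 2π = 0.223393 rad → L = 3.86·(1.504483 + 7.435161 + 0.223393) = 3.86·9.163037 = 35.369324 m
RSR: p² = 2 + d² − 2cos(α−β) + 2d(sin β − sin α) = 100.797104; p = √p² = 10.039776; φ = atan2(cos α − cos β, d − sin α + sin β) = -0.077426 rad; t = (α − φ) mod 2π = 4.960763 rad, q = (φ − β) mod 2π = 5.877731 rad → L = 3.86·(4.960763 + 10.039776 + 5.877731) = 3.86·20.878271 = 80.590125 m
LSR: p² = d² − 2 + 2cos(α−β) + 2d(sin α + sin β) = 61.870350; p = √p² = 7.865771; φ = atan2(−cos α − cos β, d + sin α + sin β) − atan2(−2, p) = 0.110949 rad; t = (φ − α) mod 2π = 1.510796 rad, q = (φ − β) mod 2π = 6.066106 rad → L = 3.86·(1.510796 + 7.865771 + 6.066106) = 3.86·15.442673 = 59.608717 m
RSL: p² = d² − 2 + 2cos(α−β) − 2d(sin α + sin β) = 84.956904; p = √p² = 9.217207; φ = atan2(cos α + cos β, d − sin α − sin β) − atan2(2, p) = -0.094986 rad; t = (α − φ) mod 2π = 4.978323 rad, q = (β − φ) mod 2π = 0.423014 rad → L = 3.86·(4.978323 + 9.217207 + 0.423014) = 3.86·14.618544 = 56.427581 m
RLR: c = (6 − d² + 2cos(α−β) + 2d(sin α − sin β))/8 = -11.599638, |c| > 1 → infeasible
LRL: c = (6 − d² + 2cos(α−β) − 2d(sin α − sin β))/8 = -5.910203, |c| > 1 → infeasible
Shortest: LSL with L = 35.369324 m ≈ 35.3693 m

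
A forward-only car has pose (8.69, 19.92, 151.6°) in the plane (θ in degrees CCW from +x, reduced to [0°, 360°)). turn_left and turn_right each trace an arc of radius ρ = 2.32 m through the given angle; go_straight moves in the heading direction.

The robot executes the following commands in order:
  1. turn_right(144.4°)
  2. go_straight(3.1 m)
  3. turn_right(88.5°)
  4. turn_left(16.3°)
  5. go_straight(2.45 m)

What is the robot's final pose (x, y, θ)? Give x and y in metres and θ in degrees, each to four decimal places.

set_pose: (x, y, θ) = (8.6900, 19.9200, 151.6000°), ρ = 2.32
turn_right(144.4°): centre at ρ to the right, rotate −144.4° → (9.5027, 24.2625, 7.2000°)
go_straight(3.1): x += 3.1·cos θ, y += 3.1·sin θ → (12.5782, 24.6510, 7.2000°)
turn_right(88.5°): centre at ρ to the right, rotate −88.5° → (15.1623, 22.7002, -81.3000° ≡ 278.7000°)
turn_left(16.3°): centre at ρ to the left, rotate +16.3° → (15.3530, 22.0707, 295.0000°)
go_straight(2.45): x += 2.45·cos θ, y += 2.45·sin θ → (16.3884, 19.8502, 295.0000°)

(16.3884, 19.8502, 295.0000°)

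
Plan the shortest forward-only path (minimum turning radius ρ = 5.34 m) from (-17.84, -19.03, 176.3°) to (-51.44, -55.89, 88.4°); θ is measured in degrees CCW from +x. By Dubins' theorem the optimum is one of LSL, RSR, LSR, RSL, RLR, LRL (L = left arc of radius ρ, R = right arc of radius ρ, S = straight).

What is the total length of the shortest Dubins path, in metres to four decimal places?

61.5273 m

Let ψ = atan2(Δy, Δx) = atan2(-36.86, -33.60) = -132.3510° be the start→goal bearing.
Normalize: d = |goal − start| / ρ = 49.876042/5.34 = 9.340083, α = (θ_start − ψ) mod 360° = 308.6510° = 5.386976 rad, β = (θ_goal − ψ) mod 360° = 220.7510° = 3.852831 rad.
Common terms: sin α = -0.780965, cos α = 0.624574, sin β = -0.652772, cos β = -0.757554, cos(α−β) = 0.036644, d² = 87.237147. Work in radians in the unit-radius frame; every candidate has L = ρ·(t + p + q).
LSL: p² = 2 + d² − 2cos(α−β) + 2d(sin α − sin β) = 86.769198; p = √p² = 9.314999; φ = atan2(cos β − cos α, d + sin α − sin β) = -0.148927 rad; t = (φ − α) mod 2π = 0.747283 rad, q = (β − φ) mod 2π = 4.001758 rad → L = 5.34·(0.747283 + 9.314999 + 4.001758) = 5.34·14.064039 = 75.101971 m
RSR: p² = 2 + d² − 2cos(α−β) + 2d(sin β − sin α) = 91.558522; p = √p² = 9.568622; φ = atan2(cos α − cos β, d − sin α + sin β) = 0.144951 rad; t = (α − φ) mod 2π = 5.242025 rad, q = (φ − β) mod 2π = 2.575305 rad → L = 5.34·(5.242025 + 9.568622 + 2.575305) = 5.34·17.385951 = 92.840981 m
LSR: p² = d² − 2 + 2cos(α−β) + 2d(sin α + sin β) = 58.527977; p = √p² = 7.650358; φ = atan2(−cos α − cos β, d + sin α + sin β) − atan2(−2, p) = 0.272521 rad; t = (φ − α) mod 2π = 1.168731 rad, q = (φ − β) mod 2π = 2.702875 rad → L = 5.34·(1.168731 + 7.650358 + 2.702875) = 5.34·11.521963 = 61.527284 m
RSL: p² = d² − 2 + 2cos(α−β) − 2d(sin α + sin β) = 112.092893; p = √p² = 10.587393; φ = atan2(cos α + cos β, d − sin α − sin β) − atan2(2, p) = -0.199046 rad; t = (α − φ) mod 2π = 5.586022 rad, q = (β − φ) mod 2π = 4.051877 rad → L = 5.34·(5.586022 + 10.587393 + 4.051877) = 5.34·20.225292 = 108.003059 m
RLR: c = (6 − d² + 2cos(α−β) + 2d(sin α − sin β))/8 = -10.444815, |c| > 1 → infeasible
LRL: c = (6 − d² + 2cos(α−β) − 2d(sin α − sin β))/8 = -9.846150, |c| > 1 → infeasible
Shortest: LSR with L = 61.527284 m ≈ 61.5273 m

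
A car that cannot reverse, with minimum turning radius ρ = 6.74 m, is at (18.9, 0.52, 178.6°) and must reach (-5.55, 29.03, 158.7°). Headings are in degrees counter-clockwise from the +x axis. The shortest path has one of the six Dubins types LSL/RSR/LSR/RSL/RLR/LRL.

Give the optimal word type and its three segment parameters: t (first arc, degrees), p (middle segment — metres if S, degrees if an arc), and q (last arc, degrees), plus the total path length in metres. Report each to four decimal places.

RSL: t = 54.0015°, p = 28.1196 m, q = 34.1015°, L = 38.4836 m

Let ψ = atan2(Δy, Δx) = atan2(28.51, -24.45) = 130.6162° be the start→goal bearing.
Normalize: d = |goal − start| / ρ = 37.558256/6.74 = 5.572442, α = (θ_start − ψ) mod 360° = 47.9838° = 0.837476 rad, β = (θ_goal − ψ) mod 360° = 28.0838° = 0.490155 rad.
Common terms: sin α = 0.742956, cos α = 0.669341, sin β = 0.470763, cos β = 0.882260, cos(α−β) = 0.940288, d² = 31.052105. Work in radians in the unit-radius frame; every candidate has L = ρ·(t + p + q).
LSL: p² = 2 + d² − 2cos(α−β) + 2d(sin α − sin β) = 34.205089; p = √p² = 5.848512; φ = atan2(cos β − cos α, d + sin α − sin β) = 0.036414 rad; t = (φ − α) mod 2π = 5.482124 rad, q = (β − φ) mod 2π = 0.453741 rad → L = 6.74·(5.482124 + 5.848512 + 0.453741) = 6.74·11.784376 = 79.426697 m
RSR: p² = 2 + d² − 2cos(α−β) + 2d(sin β − sin α) = 28.137968; p = √p² = 5.304523; φ = atan2(cos α − cos β, d − sin α + sin β) = -0.040150 rad; t = (α − φ) mod 2π = 0.877626 rad, q = (φ − β) mod 2π = 5.752880 rad → L = 6.74·(0.877626 + 5.304523 + 5.752880) = 6.74·11.935029 = 80.442097 m
LSR: p² = d² − 2 + 2cos(α−β) + 2d(sin α + sin β) = 44.459431; p = √p² = 6.667791; φ = atan2(−cos α − cos β, d + sin α + sin β) − atan2(−2, p) = 0.066632 rad; t = (φ − α) mod 2π = 5.512342 rad, q = (φ − β) mod 2π = 5.859663 rad → L = 6.74·(5.512342 + 6.667791 + 5.859663) = 6.74·18.039795 = 121.588220 m
RSL: p² = d² − 2 + 2cos(α−β) − 2d(sin α + sin β) = 17.405931; p = √p² = 4.172042; φ = atan2(cos α + cos β, d − sin α − sin β) − atan2(2, p) = -0.105029 rad; t = (α − φ) mod 2π = 0.942504 rad, q = (β − φ) mod 2π = 0.595184 rad → L = 6.74·(0.942504 + 4.172042 + 0.595184) = 6.74·5.709729 = 38.483576 m
RLR: c = (6 − d² + 2cos(α−β) + 2d(sin α − sin β))/8 = -2.517246, |c| > 1 → infeasible
LRL: c = (6 − d² + 2cos(α−β) − 2d(sin α − sin β))/8 = -3.275636, |c| > 1 → infeasible
Shortest: RSL with L = 38.483576 m ≈ 38.4836 m
Convert RSL to answer units (arcs ×180/π): t = 0.942504·180/π = 54.0015°, p = ρ·p = 6.74·4.172042 = 28.1196 m, q = 0.595184·180/π = 34.1015°, L = 38.4836 m.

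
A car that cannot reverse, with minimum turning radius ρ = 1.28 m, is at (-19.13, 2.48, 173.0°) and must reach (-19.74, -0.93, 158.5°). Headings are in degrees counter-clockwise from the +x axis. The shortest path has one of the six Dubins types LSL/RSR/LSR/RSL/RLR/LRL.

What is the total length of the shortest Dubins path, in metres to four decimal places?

11.1746 m

Let ψ = atan2(Δy, Δx) = atan2(-3.41, -0.61) = -100.1421° be the start→goal bearing.
Normalize: d = |goal − start| / ρ = 3.464130/1.28 = 2.706352, α = (θ_start − ψ) mod 360° = 273.1421° = 4.767229 rad, β = (θ_goal − ψ) mod 360° = 258.6421° = 4.514157 rad.
Common terms: sin α = -0.998497, cos α = 0.054813, sin β = -0.980416, cos β = -0.196937, cos(α−β) = 0.968148, d² = 7.324341. Work in radians in the unit-radius frame; every candidate has L = ρ·(t + p + q).
LSL: p² = 2 + d² − 2cos(α−β) + 2d(sin α − sin β) = 7.290181; p = √p² = 2.700034; φ = atan2(cos β − cos α, d + sin α − sin β) = -0.093375 rad; t = (φ − α) mod 2π = 1.422581 rad, q = (β − φ) mod 2π = 4.607532 rad → L = 1.28·(1.422581 + 2.700034 + 4.607532) = 1.28·8.730146 = 11.174587 m
RSR: p² = 2 + d² − 2cos(α−β) + 2d(sin β − sin α) = 7.485910; p = √p² = 2.736039; φ = atan2(cos α − cos β, d − sin α + sin β) = 0.092143 rad; t = (α − φ) mod 2π = 4.675087 rad, q = (φ − β) mod 2π = 1.861172 rad → L = 1.28·(4.675087 + 2.736039 + 1.861172) = 1.28·9.272297 = 11.868540 m
LSR: p² = d² − 2 + 2cos(α−β) + 2d(sin α + sin β) = -3.450633 < 0 → infeasible
RSL: p² = d² − 2 + 2cos(α−β) − 2d(sin α + sin β) = 17.971905; p = √p² = 4.239328; φ = atan2(cos α + cos β, d − sin α − sin β) − atan2(2, p) = -0.471137 rad; t = (α − φ) mod 2π = 5.238366 rad, q = (β − φ) mod 2π = 4.985293 rad → L = 1.28·(5.238366 + 4.239328 + 4.985293) = 1.28·14.462988 = 18.512625 m
RLR: c = (6 − d² + 2cos(α−β) + 2d(sin α − sin β))/8 = 0.064261; p = 2π − arccos c = 4.776695 rad; φ = atan2(cos α − cos β, d − sin α + sin β) = 0.092143 rad; t = (α − φ + p/2) mod 2π = 0.780249 rad, q = (α − β − t + p) mod 2π = 4.249519 rad → L = 1.28·(0.780249 + 4.776695 + 4.249519) = 1.28·9.806462 = 12.552271 m
LRL: c = (6 − d² + 2cos(α−β) − 2d(sin α − sin β))/8 = 0.088727; p = 2π − arccos c = 4.801233 rad; φ = atan2(cos β − cos α, d + sin α − sin β) = -0.093375 rad; t = (φ − α + p/2) mod 2π = 3.823198 rad, q = (β − α − t + p) mod 2π = 0.724963 rad → L = 1.28·(3.823198 + 4.801233 + 0.724963) = 1.28·9.349394 = 11.967224 m
Shortest: LSL with L = 11.174587 m ≈ 11.1746 m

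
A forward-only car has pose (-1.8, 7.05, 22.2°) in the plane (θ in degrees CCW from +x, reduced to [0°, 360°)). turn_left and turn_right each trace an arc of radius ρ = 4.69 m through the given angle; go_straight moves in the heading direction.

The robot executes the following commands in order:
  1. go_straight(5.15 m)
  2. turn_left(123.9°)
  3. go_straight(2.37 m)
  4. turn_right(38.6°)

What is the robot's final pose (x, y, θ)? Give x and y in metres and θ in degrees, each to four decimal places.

(-0.0123, 21.0353, 107.5000°)

set_pose: (x, y, θ) = (-1.8000, 7.0500, 22.2000°), ρ = 4.69
go_straight(5.15): x += 5.15·cos θ, y += 5.15·sin θ → (2.9682, 8.9959, 22.2000°)
turn_left(123.9°): centre at ρ to the left, rotate +123.9° → (3.8120, 17.2310, 146.1000°)
go_straight(2.37): x += 2.37·cos θ, y += 2.37·sin θ → (1.8449, 18.5528, 146.1000°)
turn_right(38.6°): centre at ρ to the right, rotate −38.6° → (-0.0123, 21.0353, 107.5000°)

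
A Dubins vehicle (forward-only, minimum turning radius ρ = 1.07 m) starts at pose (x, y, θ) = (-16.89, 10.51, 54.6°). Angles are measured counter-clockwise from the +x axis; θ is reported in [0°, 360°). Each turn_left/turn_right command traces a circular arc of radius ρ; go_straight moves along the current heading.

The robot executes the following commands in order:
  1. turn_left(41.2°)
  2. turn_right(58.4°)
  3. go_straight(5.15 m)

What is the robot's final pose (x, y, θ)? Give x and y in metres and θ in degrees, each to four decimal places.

set_pose: (x, y, θ) = (-16.8900, 10.5100, 54.6000°), ρ = 1.07
turn_left(41.2°): centre at ρ to the left, rotate +41.2° → (-16.6977, 11.2380, 95.8000°)
turn_right(58.4°): centre at ρ to the right, rotate −58.4° → (-16.2830, 12.1961, 37.4000°)
go_straight(5.15): x += 5.15·cos θ, y += 5.15·sin θ → (-12.1918, 15.3241, 37.4000°)

(-12.1918, 15.3241, 37.4000°)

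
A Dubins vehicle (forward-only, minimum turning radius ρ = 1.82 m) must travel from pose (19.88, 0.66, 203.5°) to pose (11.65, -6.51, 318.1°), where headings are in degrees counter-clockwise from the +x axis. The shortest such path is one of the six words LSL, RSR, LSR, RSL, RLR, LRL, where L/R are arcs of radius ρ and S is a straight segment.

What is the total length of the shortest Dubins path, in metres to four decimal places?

12.4211 m

Let ψ = atan2(Δy, Δx) = atan2(-7.17, -8.23) = -138.9375° be the start→goal bearing.
Normalize: d = |goal − start| / ρ = 10.915210/1.82 = 5.997368, α = (θ_start − ψ) mod 360° = 342.4375° = 5.976662 rad, β = (θ_goal − ψ) mod 360° = 97.0375° = 1.693624 rad.
Common terms: sin α = -0.301746, cos α = 0.953388, sin β = 0.992466, cos β = -0.122519, cos(α−β) = -0.416281, d² = 35.968422. Work in radians in the unit-radius frame; every candidate has L = ρ·(t + p + q).
LSL: p² = 2 + d² − 2cos(α−β) + 2d(sin α − sin β) = 23.277256; p = √p² = 4.824651; φ = atan2(cos β − cos α, d + sin α − sin β) = -0.224893 rad; t = (φ − α) mod 2π = 0.081630 rad, q = (β − φ) mod 2π = 1.918517 rad → L = 1.82·(0.081630 + 4.824651 + 1.918517) = 1.82·6.824798 = 12.421133 m
RSR: p² = 2 + d² − 2cos(α−β) + 2d(sin β − sin α) = 54.324710; p = √p² = 7.370530; φ = atan2(cos α − cos β, d − sin α + sin β) = 0.146498 rad; t = (α − φ) mod 2π = 5.830165 rad, q = (φ − β) mod 2π = 4.736059 rad → L = 1.82·(5.830165 + 7.370530 + 4.736059) = 1.82·17.936753 = 32.644891 m
LSR: p² = d² − 2 + 2cos(α−β) + 2d(sin α + sin β) = 41.420871; p = √p² = 6.435905; φ = atan2(−cos α − cos β, d + sin α + sin β) − atan2(−2, p) = 0.177698 rad; t = (φ − α) mod 2π = 0.484221 rad, q = (φ − β) mod 2π = 4.767259 rad → L = 1.82·(0.484221 + 6.435905 + 4.767259) = 1.82·11.687385 = 21.271040 m
RSL: p² = d² − 2 + 2cos(α−β) − 2d(sin α + sin β) = 24.850849; p = √p² = 4.985063; φ = atan2(cos α + cos β, d − sin α − sin β) − atan2(2, p) = -0.226229 rad; t = (α − φ) mod 2π = 6.202891 rad, q = (β − φ) mod 2π = 1.919853 rad → L = 1.82·(6.202891 + 4.985063 + 1.919853) = 1.82·13.107807 = 23.856208 m
RLR: c = (6 − d² + 2cos(α−β) + 2d(sin α − sin β))/8 = -5.790589, |c| > 1 → infeasible
LRL: c = (6 − d² + 2cos(α−β) − 2d(sin α − sin β))/8 = -1.909657, |c| > 1 → infeasible
Shortest: LSL with L = 12.421133 m ≈ 12.4211 m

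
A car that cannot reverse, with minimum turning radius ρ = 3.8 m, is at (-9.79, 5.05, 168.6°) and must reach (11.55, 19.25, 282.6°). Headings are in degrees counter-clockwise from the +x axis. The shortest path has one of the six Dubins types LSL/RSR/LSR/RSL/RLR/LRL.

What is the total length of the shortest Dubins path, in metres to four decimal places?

Let ψ = atan2(Δy, Δx) = atan2(14.20, 21.34) = 33.6405° be the start→goal bearing.
Normalize: d = |goal − start| / ρ = 25.632706/3.8 = 6.745449, α = (θ_start − ψ) mod 360° = 134.9595° = 2.355488 rad, β = (θ_goal − ψ) mod 360° = 248.9595° = 4.345163 rad.
Common terms: sin α = 0.707606, cos α = -0.706607, sin β = -0.933327, cos β = -0.359027, cos(α−β) = -0.406737, d² = 45.501080. Work in radians in the unit-radius frame; every candidate has L = ρ·(t + p + q).
LSL: p² = 2 + d² − 2cos(α−β) + 2d(sin α − sin β) = 70.452215; p = √p² = 8.393582; φ = atan2(cos β − cos α, d + sin α − sin β) = 0.041422 rad; t = (φ − α) mod 2π = 3.969119 rad, q = (β − φ) mod 2π = 4.303741 rad → L = 3.8·(3.969119 + 8.393582 + 4.303741) = 3.8·16.666442 = 63.332481 m
RSR: p² = 2 + d² − 2cos(α−β) + 2d(sin β − sin α) = 26.176893; p = √p² = 5.116336; φ = atan2(cos α − cos β, d − sin α + sin β) = -0.067988 rad; t = (α − φ) mod 2π = 2.423476 rad, q = (φ − β) mod 2π = 1.870034 rad → L = 3.8·(2.423476 + 5.116336 + 1.870034) = 3.8·9.409846 = 35.757414 m
LSR: p² = d² − 2 + 2cos(α−β) + 2d(sin α + sin β) = 39.642428; p = √p² = 6.296223; φ = atan2(−cos α − cos β, d + sin α + sin β) − atan2(−2, p) = 0.469586 rad; t = (φ − α) mod 2π = 4.397283 rad, q = (φ − β) mod 2π = 2.407607 rad → L = 3.8·(4.397283 + 6.296223 + 2.407607) = 3.8·13.101113 = 49.784231 m
RSL: p² = d² − 2 + 2cos(α−β) − 2d(sin α + sin β) = 45.732786; p = √p² = 6.762602; φ = atan2(cos α + cos β, d − sin α − sin β) − atan2(2, p) = -0.439237 rad; t = (α − φ) mod 2π = 2.794725 rad, q = (β − φ) mod 2π = 4.784400 rad → L = 3.8·(2.794725 + 6.762602 + 4.784400) = 3.8·14.341727 = 54.498562 m
RLR: c = (6 − d² + 2cos(α−β) + 2d(sin α − sin β))/8 = -2.272112, |c| > 1 → infeasible
LRL: c = (6 − d² + 2cos(α−β) − 2d(sin α − sin β))/8 = -7.806527, |c| > 1 → infeasible
Shortest: RSR with L = 35.757414 m ≈ 35.7574 m

35.7574 m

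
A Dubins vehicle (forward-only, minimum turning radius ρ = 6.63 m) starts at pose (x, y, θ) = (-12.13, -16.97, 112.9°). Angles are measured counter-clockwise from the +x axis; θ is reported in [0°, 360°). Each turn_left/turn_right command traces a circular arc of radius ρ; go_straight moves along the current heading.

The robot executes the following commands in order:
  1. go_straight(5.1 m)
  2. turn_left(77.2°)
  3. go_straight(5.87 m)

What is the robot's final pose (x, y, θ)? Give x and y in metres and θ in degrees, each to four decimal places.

(-27.1637, -9.3540, 190.1000°)

set_pose: (x, y, θ) = (-12.1300, -16.9700, 112.9000°), ρ = 6.63
go_straight(5.1): x += 5.1·cos θ, y += 5.1·sin θ → (-14.1145, -12.2720, 112.9000°)
turn_left(77.2°): centre at ρ to the left, rotate +77.2° → (-21.3847, -8.3246, 190.1000°)
go_straight(5.87): x += 5.87·cos θ, y += 5.87·sin θ → (-27.1637, -9.3540, 190.1000°)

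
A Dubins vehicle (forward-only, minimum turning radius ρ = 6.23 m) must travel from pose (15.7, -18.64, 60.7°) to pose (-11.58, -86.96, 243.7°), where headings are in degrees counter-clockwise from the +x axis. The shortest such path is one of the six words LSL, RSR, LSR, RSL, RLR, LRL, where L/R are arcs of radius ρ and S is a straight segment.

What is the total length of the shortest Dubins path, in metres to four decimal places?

92.5574 m

Let ψ = atan2(Δy, Δx) = atan2(-68.32, -27.28) = -111.7667° be the start→goal bearing.
Normalize: d = |goal − start| / ρ = 73.565079/6.23 = 11.808199, α = (θ_start − ψ) mod 360° = 172.4667° = 3.010112 rad, β = (θ_goal − ψ) mod 360° = 355.4667° = 6.204064 rad.
Common terms: sin α = 0.131102, cos α = -0.991369, sin β = -0.079039, cos β = 0.996872, cos(α−β) = -0.998630, d² = 139.433559. Work in radians in the unit-radius frame; every candidate has L = ρ·(t + p + q).
LSL: p² = 2 + d² − 2cos(α−β) + 2d(sin α − sin β) = 148.393590; p = √p² = 12.181691; φ = atan2(cos β − cos α, d + sin α − sin β) = 0.163949 rad; t = (φ − α) mod 2π = 3.437023 rad, q = (β − φ) mod 2π = 6.040115 rad → L = 6.23·(3.437023 + 12.181691 + 6.040115) = 6.23·21.658829 = 134.934502 m
RSR: p² = 2 + d² − 2cos(α−β) + 2d(sin β − sin α) = 138.468047; p = √p² = 11.767245; φ = atan2(cos α − cos β, d − sin α + sin β) = -0.169778 rad; t = (α − φ) mod 2π = 3.179890 rad, q = (φ − β) mod 2π = 6.192528 rad → L = 6.23·(3.179890 + 11.767245 + 6.192528) = 6.23·21.139663 = 131.700099 m
LSR: p² = d² − 2 + 2cos(α−β) + 2d(sin α + sin β) = 136.665862; p = √p² = 11.690418; φ = atan2(−cos α − cos β, d + sin α + sin β) − atan2(−2, p) = 0.168976 rad; t = (φ − α) mod 2π = 3.442050 rad, q = (φ − β) mod 2π = 0.248097 rad → L = 6.23·(3.442050 + 11.690418 + 0.248097) = 6.23·15.380564 = 95.820914 m
RSL: p² = d² − 2 + 2cos(α−β) − 2d(sin α + sin β) = 134.206738; p = √p² = 11.584763; φ = atan2(cos α + cos β, d − sin α − sin β) − atan2(2, p) = -0.170487 rad; t = (α − φ) mod 2π = 3.180599 rad, q = (β − φ) mod 2π = 0.091366 rad → L = 6.23·(3.180599 + 11.584763 + 0.091366) = 6.23·14.856729 = 92.557419 m
RLR: c = (6 − d² + 2cos(α−β) + 2d(sin α − sin β))/8 = -16.308506, |c| > 1 → infeasible
LRL: c = (6 − d² + 2cos(α−β) − 2d(sin α − sin β))/8 = -17.549199, |c| > 1 → infeasible
Shortest: RSL with L = 92.557419 m ≈ 92.5574 m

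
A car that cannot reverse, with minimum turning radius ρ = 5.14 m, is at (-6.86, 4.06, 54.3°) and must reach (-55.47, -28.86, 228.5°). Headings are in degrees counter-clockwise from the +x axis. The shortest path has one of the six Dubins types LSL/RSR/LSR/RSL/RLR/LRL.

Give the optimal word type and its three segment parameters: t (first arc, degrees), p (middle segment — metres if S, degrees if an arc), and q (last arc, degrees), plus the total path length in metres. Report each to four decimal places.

LSL: t = 169.7960°, p = 56.5130 m, q = 4.4040°, L = 72.1405 m

Let ψ = atan2(Δy, Δx) = atan2(-32.92, -48.61) = -145.8931° be the start→goal bearing.
Normalize: d = |goal − start| / ρ = 58.708249/5.14 = 11.421838, α = (θ_start − ψ) mod 360° = 200.1931° = 3.494028 rad, β = (θ_goal − ψ) mod 360° = 14.3931° = 0.251207 rad.
Common terms: sin α = -0.345185, cos α = -0.938535, sin β = 0.248573, cos β = 0.968613, cos(α−β) = -0.994881, d² = 130.458391. Work in radians in the unit-radius frame; every candidate has L = ρ·(t + p + q).
LSL: p² = 2 + d² − 2cos(α−β) + 2d(sin α − sin β) = 120.884538; p = √p² = 10.994750; φ = atan2(cos β − cos α, d + sin α − sin β) = 0.174342 rad; t = (φ − α) mod 2π = 2.963499 rad, q = (β − φ) mod 2π = 0.076865 rad → L = 5.14·(2.963499 + 10.994750 + 0.076865) = 5.14·14.035114 = 72.140486 m
RSR: p² = 2 + d² − 2cos(α−β) + 2d(sin β − sin α) = 148.011767; p = √p² = 12.166009; φ = atan2(cos α − cos β, d − sin α + sin β) = -0.157410 rad; t = (α − φ) mod 2π = 3.651438 rad, q = (φ − β) mod 2π = 5.874569 rad → L = 5.14·(3.651438 + 12.166009 + 5.874569) = 5.14·21.692016 = 111.496961 m
LSR: p² = d² − 2 + 2cos(α−β) + 2d(sin α + sin β) = 124.261657; p = √p² = 11.147271; φ = atan2(−cos α − cos β, d + sin α + sin β) − atan2(−2, p) = 0.174871 rad; t = (φ − α) mod 2π = 2.964028 rad, q = (φ − β) mod 2π = 6.206850 rad → L = 5.14·(2.964028 + 11.147271 + 6.206850) = 5.14·20.318150 = 104.435289 m
RSL: p² = d² − 2 + 2cos(α−β) − 2d(sin α + sin β) = 128.675601; p = √p² = 11.343527; φ = atan2(cos α + cos β, d − sin α − sin β) − atan2(2, p) = -0.171907 rad; t = (α − φ) mod 2π = 3.665936 rad, q = (β − φ) mod 2π = 0.423114 rad → L = 5.14·(3.665936 + 11.343527 + 0.423114) = 5.14·15.432576 = 79.323442 m
RLR: c = (6 − d² + 2cos(α−β) + 2d(sin α − sin β))/8 = -17.501471, |c| > 1 → infeasible
LRL: c = (6 − d² + 2cos(α−β) − 2d(sin α − sin β))/8 = -14.110567, |c| > 1 → infeasible
Shortest: LSL with L = 72.140486 m ≈ 72.1405 m
Convert LSL to answer units (arcs ×180/π): t = 2.963499·180/π = 169.7960°, p = ρ·p = 5.14·10.994750 = 56.5130 m, q = 0.076865·180/π = 4.4040°, L = 72.1405 m.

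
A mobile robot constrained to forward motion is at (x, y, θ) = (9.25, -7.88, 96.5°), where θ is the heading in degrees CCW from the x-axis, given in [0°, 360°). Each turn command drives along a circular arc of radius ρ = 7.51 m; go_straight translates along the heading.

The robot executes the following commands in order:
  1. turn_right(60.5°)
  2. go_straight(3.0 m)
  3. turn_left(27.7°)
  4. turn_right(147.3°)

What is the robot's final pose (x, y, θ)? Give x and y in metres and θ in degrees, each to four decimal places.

set_pose: (x, y, θ) = (9.2500, -7.8800, 96.5000°), ρ = 7.51
turn_right(60.5°): centre at ρ to the right, rotate −60.5° → (12.2975, -0.9541, 36.0000°)
go_straight(3.0): x += 3.0·cos θ, y += 3.0·sin θ → (14.7245, 0.8092, 36.0000°)
turn_left(27.7°): centre at ρ to the left, rotate +27.7° → (17.0429, 3.5575, 63.7000°)
turn_right(147.3°): centre at ρ to the right, rotate −147.3° → (31.2387, 1.0671, -83.6000° ≡ 276.4000°)

(31.2387, 1.0671, 276.4000°)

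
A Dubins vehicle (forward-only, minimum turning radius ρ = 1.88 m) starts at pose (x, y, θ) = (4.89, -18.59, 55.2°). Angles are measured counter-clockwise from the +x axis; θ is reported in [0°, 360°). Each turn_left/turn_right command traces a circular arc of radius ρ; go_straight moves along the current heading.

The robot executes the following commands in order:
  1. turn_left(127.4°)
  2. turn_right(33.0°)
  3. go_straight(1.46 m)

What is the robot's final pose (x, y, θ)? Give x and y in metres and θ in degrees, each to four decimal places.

(0.9651, -14.6436, 149.6000°)

set_pose: (x, y, θ) = (4.8900, -18.5900, 55.2000°), ρ = 1.88
turn_left(127.4°): centre at ρ to the left, rotate +127.4° → (3.2610, -15.6390, 182.6000°)
turn_right(33.0°): centre at ρ to the right, rotate −33.0° → (2.2243, -15.3825, 149.6000°)
go_straight(1.46): x += 1.46·cos θ, y += 1.46·sin θ → (0.9651, -14.6436, 149.6000°)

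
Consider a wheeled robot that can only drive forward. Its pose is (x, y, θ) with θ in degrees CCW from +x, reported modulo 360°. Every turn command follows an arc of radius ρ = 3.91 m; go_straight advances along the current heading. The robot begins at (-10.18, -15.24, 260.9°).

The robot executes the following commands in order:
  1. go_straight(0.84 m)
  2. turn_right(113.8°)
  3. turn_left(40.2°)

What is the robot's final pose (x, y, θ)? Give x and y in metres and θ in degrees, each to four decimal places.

set_pose: (x, y, θ) = (-10.1800, -15.2400, 260.9000°), ρ = 3.91
go_straight(0.84): x += 0.84·cos θ, y += 0.84·sin θ → (-10.3129, -16.0694, 260.9000°)
turn_right(113.8°): centre at ρ to the right, rotate −113.8° → (-16.2975, -18.7339, 147.1000°)
turn_left(40.2°): centre at ρ to the left, rotate +40.2° → (-18.9181, -18.1385, 187.3000°)

(-18.9181, -18.1385, 187.3000°)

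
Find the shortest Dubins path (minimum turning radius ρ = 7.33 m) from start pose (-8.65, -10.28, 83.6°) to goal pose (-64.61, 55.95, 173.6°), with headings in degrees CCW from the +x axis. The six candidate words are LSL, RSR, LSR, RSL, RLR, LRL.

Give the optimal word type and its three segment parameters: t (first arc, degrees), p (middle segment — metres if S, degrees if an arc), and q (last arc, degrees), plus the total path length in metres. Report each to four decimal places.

Let ψ = atan2(Δy, Δx) = atan2(66.23, -55.96) = 130.1956° be the start→goal bearing.
Normalize: d = |goal − start| / ρ = 86.706023/7.33 = 11.828925, α = (θ_start − ψ) mod 360° = 313.4044° = 5.469938 rad, β = (θ_goal − ψ) mod 360° = 43.4044° = 0.757549 rad.
Common terms: sin α = -0.726522, cos α = 0.687143, sin β = 0.687143, cos β = 0.726522, cos(α−β) = -0.000000, d² = 139.923477. Work in radians in the unit-radius frame; every candidate has L = ρ·(t + p + q).
LSL: p² = 2 + d² − 2cos(α−β) + 2d(sin α − sin β) = 108.479196; p = √p² = 10.415335; φ = atan2(cos β − cos α, d + sin α − sin β) = 0.003781 rad; t = (φ − α) mod 2π = 0.817028 rad, q = (β − φ) mod 2π = 0.753769 rad → L = 7.33·(0.817028 + 10.415335 + 0.753769) = 7.33·11.986131 = 87.858340 m
RSR: p² = 2 + d² − 2cos(α−β) + 2d(sin β − sin α) = 175.367757; p = √p² = 13.242649; φ = atan2(cos α − cos β, d − sin α + sin β) = -0.002974 rad; t = (α − φ) mod 2π = 5.472912 rad, q = (φ − β) mod 2π = 5.522662 rad → L = 7.33·(5.472912 + 13.242649 + 5.522662) = 7.33·24.238223 = 177.666178 m
LSR: p² = d² − 2 + 2cos(α−β) + 2d(sin α + sin β) = 136.991856; p = √p² = 11.704352; φ = atan2(−cos α − cos β, d + sin α + sin β) − atan2(−2, p) = 0.049903 rad; t = (φ − α) mod 2π = 0.863150 rad, q = (φ − β) mod 2π = 5.575539 rad → L = 7.33·(0.863150 + 11.704352 + 5.575539) = 7.33·18.143042 = 132.988495 m
RSL: p² = d² − 2 + 2cos(α−β) − 2d(sin α + sin β) = 138.855098; p = √p² = 11.783679; φ = atan2(cos α + cos β, d − sin α − sin β) − atan2(2, p) = -0.049570 rad; t = (α − φ) mod 2π = 5.519508 rad, q = (β − φ) mod 2π = 0.807119 rad → L = 7.33·(5.519508 + 11.783679 + 0.807119) = 7.33·18.110307 = 132.748552 m
RLR: c = (6 − d² + 2cos(α−β) + 2d(sin α − sin β))/8 = -20.920970, |c| > 1 → infeasible
LRL: c = (6 − d² + 2cos(α−β) − 2d(sin α − sin β))/8 = -12.559900, |c| > 1 → infeasible
Shortest: LSL with L = 87.858340 m ≈ 87.8583 m
Convert LSL to answer units (arcs ×180/π): t = 0.817028·180/π = 46.8122°, p = ρ·p = 7.33·10.415335 = 76.3444 m, q = 0.753769·180/π = 43.1878°, L = 87.8583 m.

LSL: t = 46.8122°, p = 76.3444 m, q = 43.1878°, L = 87.8583 m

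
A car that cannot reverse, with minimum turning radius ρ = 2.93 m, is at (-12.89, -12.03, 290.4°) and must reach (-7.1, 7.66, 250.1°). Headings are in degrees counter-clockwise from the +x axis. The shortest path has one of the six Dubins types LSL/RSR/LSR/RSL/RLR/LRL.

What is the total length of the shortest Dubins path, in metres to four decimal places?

34.9473 m

Let ψ = atan2(Δy, Δx) = atan2(19.69, 5.79) = 73.6136° be the start→goal bearing.
Normalize: d = |goal − start| / ρ = 20.523650/2.93 = 7.004659, α = (θ_start − ψ) mod 360° = 216.7864° = 3.783636 rad, β = (θ_goal − ψ) mod 360° = 176.4864° = 3.080269 rad.
Common terms: sin α = -0.598833, cos α = -0.800874, sin β = 0.061286, cos β = -0.998120, cos(α−β) = 0.762668, d² = 49.065242. Work in radians in the unit-radius frame; every candidate has L = ρ·(t + p + q).
LSL: p² = 2 + d² − 2cos(α−β) + 2d(sin α − sin β) = 40.292089; p = √p² = 6.347605; φ = atan2(cos β − cos α, d + sin α − sin β) = -0.031079 rad; t = (φ − α) mod 2π = 2.468470 rad, q = (β − φ) mod 2π = 3.111348 rad → L = 2.93·(2.468470 + 6.347605 + 3.111348) = 2.93·11.927423 = 34.947348 m
RSR: p² = 2 + d² − 2cos(α−β) + 2d(sin β − sin α) = 58.787722; p = √p² = 7.667315; φ = atan2(cos α − cos β, d − sin α + sin β) = 0.025728 rad; t = (α − φ) mod 2π = 3.757908 rad, q = (φ − β) mod 2π = 3.228645 rad → L = 2.93·(3.757908 + 7.667315 + 3.228645) = 2.93·14.653868 = 42.935834 m
LSR: p² = d² − 2 + 2cos(α−β) + 2d(sin α + sin β) = 41.059903; p = √p² = 6.407800; φ = atan2(−cos α − cos β, d + sin α + sin β) − atan2(−2, p) = 0.573855 rad; t = (φ − α) mod 2π = 3.073404 rad, q = (φ − β) mod 2π = 3.776771 rad → L = 2.93·(3.073404 + 6.407800 + 3.776771) = 2.93·13.257975 = 38.845867 m
RSL: p² = d² − 2 + 2cos(α−β) − 2d(sin α + sin β) = 56.121256; p = √p² = 7.491412; φ = atan2(cos α + cos β, d − sin α − sin β) − atan2(2, p) = -0.495036 rad; t = (α − φ) mod 2π = 4.278673 rad, q = (β − φ) mod 2π = 3.575305 rad → L = 2.93·(4.278673 + 7.491412 + 3.575305) = 2.93·15.345389 = 44.961991 m
RLR: c = (6 − d² + 2cos(α−β) + 2d(sin α − sin β))/8 = -6.348465, |c| > 1 → infeasible
LRL: c = (6 − d² + 2cos(α−β) − 2d(sin α − sin β))/8 = -4.036511, |c| > 1 → infeasible
Shortest: LSL with L = 34.947348 m ≈ 34.9473 m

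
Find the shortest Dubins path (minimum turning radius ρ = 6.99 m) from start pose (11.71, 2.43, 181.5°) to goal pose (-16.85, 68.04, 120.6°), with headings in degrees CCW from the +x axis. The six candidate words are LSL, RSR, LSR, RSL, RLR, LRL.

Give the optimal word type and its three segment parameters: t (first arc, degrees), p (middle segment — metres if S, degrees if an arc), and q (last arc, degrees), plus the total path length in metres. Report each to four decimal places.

RSL: t = 71.9457°, p = 63.3999 m, q = 11.0457°, L = 73.5247 m

Let ψ = atan2(Δy, Δx) = atan2(65.61, -28.56) = 113.5235° be the start→goal bearing.
Normalize: d = |goal − start| / ρ = 71.556591/6.99 = 10.236994, α = (θ_start − ψ) mod 360° = 67.9765° = 1.186414 rad, β = (θ_goal − ψ) mod 360° = 7.0765° = 0.123509 rad.
Common terms: sin α = 0.927030, cos α = 0.374986, sin β = 0.123195, cos β = 0.992382, cos(α−β) = 0.486335, d² = 104.796054. Work in radians in the unit-radius frame; every candidate has L = ρ·(t + p + q).
LSL: p² = 2 + d² − 2cos(α−β) + 2d(sin α − sin β) = 122.281099; p = √p² = 11.058078; φ = atan2(cos β − cos α, d + sin α − sin β) = 0.055861 rad; t = (φ − α) mod 2π = 5.152632 rad, q = (β − φ) mod 2π = 0.067648 rad → L = 6.99·(5.152632 + 11.058078 + 0.067648) = 6.99·16.278358 = 113.785724 m
RSR: p² = 2 + d² − 2cos(α−β) + 2d(sin β − sin α) = 89.365668; p = √p² = 9.453342; φ = atan2(cos α − cos β, d − sin α + sin β) = -0.065356 rad; t = (α − φ) mod 2π = 1.251771 rad, q = (φ − β) mod 2π = 6.094320 rad → L = 6.99·(1.251771 + 9.453342 + 6.094320) = 6.99·16.799432 = 117.428033 m
LSR: p² = d² − 2 + 2cos(α−β) + 2d(sin α + sin β) = 125.271027; p = √p² = 11.192454; φ = atan2(−cos α − cos β, d + sin α + sin β) − atan2(−2, p) = 0.056270 rad; t = (φ − α) mod 2π = 5.153041 rad, q = (φ − β) mod 2π = 6.215946 rad → L = 6.99·(5.153041 + 11.192454 + 6.215946) = 6.99·22.561441 = 157.704475 m
RSL: p² = d² − 2 + 2cos(α−β) − 2d(sin α + sin β) = 82.266423; p = √p² = 9.070084; φ = atan2(cos α + cos β, d − sin α − sin β) − atan2(2, p) = -0.069276 rad; t = (α − φ) mod 2π = 1.255690 rad, q = (β − φ) mod 2π = 0.192784 rad → L = 6.99·(1.255690 + 9.070084 + 0.192784) = 6.99·10.518558 = 73.524724 m
RLR: c = (6 − d² + 2cos(α−β) + 2d(sin α − sin β))/8 = -10.170709, |c| > 1 → infeasible
LRL: c = (6 − d² + 2cos(α−β) − 2d(sin α − sin β))/8 = -14.285137, |c| > 1 → infeasible
Shortest: RSL with L = 73.524724 m ≈ 73.5247 m
Convert RSL to answer units (arcs ×180/π): t = 1.255690·180/π = 71.9457°, p = ρ·p = 6.99·9.070084 = 63.3999 m, q = 0.192784·180/π = 11.0457°, L = 73.5247 m.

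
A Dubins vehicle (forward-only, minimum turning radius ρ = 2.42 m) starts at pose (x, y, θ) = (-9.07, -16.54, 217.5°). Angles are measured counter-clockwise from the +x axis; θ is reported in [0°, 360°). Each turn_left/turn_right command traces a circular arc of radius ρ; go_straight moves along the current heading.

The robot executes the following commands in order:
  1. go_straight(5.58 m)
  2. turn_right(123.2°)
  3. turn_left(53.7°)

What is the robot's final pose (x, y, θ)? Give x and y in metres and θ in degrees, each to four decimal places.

(-18.5141, -16.3276, 148.0000°)

set_pose: (x, y, θ) = (-9.0700, -16.5400, 217.5000°), ρ = 2.42
go_straight(5.58): x += 5.58·cos θ, y += 5.58·sin θ → (-13.4969, -19.9369, 217.5000°)
turn_right(123.2°): centre at ρ to the right, rotate −123.2° → (-17.3833, -18.1984, 94.3000°)
turn_left(53.7°): centre at ρ to the left, rotate +53.7° → (-18.5141, -16.3276, 148.0000°)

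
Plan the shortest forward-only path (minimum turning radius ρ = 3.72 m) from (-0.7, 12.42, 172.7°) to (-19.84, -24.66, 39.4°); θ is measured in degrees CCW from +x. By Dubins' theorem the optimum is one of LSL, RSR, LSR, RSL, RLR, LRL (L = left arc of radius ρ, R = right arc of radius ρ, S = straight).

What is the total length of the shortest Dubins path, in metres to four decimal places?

51.7782 m

Let ψ = atan2(Δy, Δx) = atan2(-37.08, -19.14) = -117.3019° be the start→goal bearing.
Normalize: d = |goal − start| / ρ = 41.728479/3.72 = 11.217333, α = (θ_start − ψ) mod 360° = 290.0019° = 5.061489 rad, β = (θ_goal − ψ) mod 360° = 156.7019° = 2.734965 rad.
Common terms: sin α = -0.939681, cos α = 0.342052, sin β = 0.395515, cos β = -0.918460, cos(α−β) = -0.685818, d² = 125.828564. Work in radians in the unit-radius frame; every candidate has L = ρ·(t + p + q).
LSL: p² = 2 + d² − 2cos(α−β) + 2d(sin α − sin β) = 99.245533; p = √p² = 9.962205; φ = atan2(cos β − cos α, d + sin α − sin β) = -0.126869 rad; t = (φ − α) mod 2π = 1.094827 rad, q = (β − φ) mod 2π = 2.861834 rad → L = 3.72·(1.094827 + 9.962205 + 2.861834) = 3.72·13.918867 = 51.778184 m
RSR: p² = 2 + d² − 2cos(α−β) + 2d(sin β − sin α) = 159.154868; p = √p² = 12.615660; φ = atan2(cos α − cos β, d − sin α + sin β) = 0.100083 rad; t = (α − φ) mod 2π = 4.961405 rad, q = (φ − β) mod 2π = 3.648304 rad → L = 3.72·(4.961405 + 12.615660 + 3.648304) = 3.72·21.225369 = 78.958372 m
LSR: p² = d² − 2 + 2cos(α−β) + 2d(sin α + sin β) = 110.248732; p = √p² = 10.499940; φ = atan2(−cos α − cos β, d + sin α + sin β) − atan2(−2, p) = 0.242175 rad; t = (φ − α) mod 2π = 1.463872 rad, q = (φ − β) mod 2π = 3.790396 rad → L = 3.72·(1.463872 + 10.499940 + 3.790396) = 3.72·15.754208 = 58.605653 m
RSL: p² = d² − 2 + 2cos(α−β) − 2d(sin α + sin β) = 134.665123; p = √p² = 11.604530; φ = atan2(cos α + cos β, d − sin α − sin β) − atan2(2, p) = -0.219639 rad; t = (α − φ) mod 2π = 5.281127 rad, q = (β − φ) mod 2π = 2.954603 rad → L = 3.72·(5.281127 + 11.604530 + 2.954603) = 3.72·19.840261 = 73.805771 m
RLR: c = (6 − d² + 2cos(α−β) + 2d(sin α − sin β))/8 = -18.894359, |c| > 1 → infeasible
LRL: c = (6 − d² + 2cos(α−β) − 2d(sin α − sin β))/8 = -11.405692, |c| > 1 → infeasible
Shortest: LSL with L = 51.778184 m ≈ 51.7782 m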